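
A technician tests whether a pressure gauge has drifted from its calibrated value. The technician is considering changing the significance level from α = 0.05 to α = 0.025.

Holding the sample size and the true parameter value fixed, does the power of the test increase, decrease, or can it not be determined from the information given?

It decreases.

Tightening α shrinks the rejection region. When Ha holds, fewer sample outcomes clear the stricter threshold, so more fall in the acceptance region.
Since power = 1 − β and β increases, power decreases.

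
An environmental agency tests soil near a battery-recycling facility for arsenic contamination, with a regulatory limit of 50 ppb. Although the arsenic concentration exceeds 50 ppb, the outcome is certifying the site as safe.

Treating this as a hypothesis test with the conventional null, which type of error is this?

The null hypothesis here is that the arsenic concentration is at or below 50 ppb (safe).
'Certifying the site as safe' corresponds to failing to reject H₀.
H₀ was not rejected but H₀ is false — a Type II error (false negative).

Type II error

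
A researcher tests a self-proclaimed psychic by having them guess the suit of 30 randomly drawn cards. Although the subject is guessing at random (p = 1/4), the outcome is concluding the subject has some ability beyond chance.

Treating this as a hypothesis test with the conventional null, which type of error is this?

The null hypothesis here is that the subject is guessing at random (p = 1/4).
'Concluding the subject has some ability beyond chance' corresponds to rejecting H₀.
H₀ was rejected but H₀ is true — a Type I error (false positive).

Type I error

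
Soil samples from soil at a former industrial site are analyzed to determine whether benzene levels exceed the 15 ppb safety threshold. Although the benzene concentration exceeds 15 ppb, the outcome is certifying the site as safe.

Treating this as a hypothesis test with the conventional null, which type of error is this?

Type II error

The null hypothesis here is that the benzene concentration is at or below 15 ppb (safe).
'Certifying the site as safe' corresponds to failing to reject H₀.
H₀ was not rejected but H₀ is false — a Type II error (false negative).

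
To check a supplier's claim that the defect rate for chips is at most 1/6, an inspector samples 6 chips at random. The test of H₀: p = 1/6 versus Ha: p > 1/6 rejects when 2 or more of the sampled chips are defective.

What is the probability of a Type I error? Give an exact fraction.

The significance level is the probability, assuming p = 1/6, of seeing 2 or more defectives in 6 draws.
α = 1 − P(X ≤ 1) = 1 − 34375/46656 = 12281/46656.

12281/46656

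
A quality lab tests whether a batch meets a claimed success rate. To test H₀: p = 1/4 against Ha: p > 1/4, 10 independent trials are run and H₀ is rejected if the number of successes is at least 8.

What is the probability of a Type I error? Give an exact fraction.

α = P(reject H₀ | H₀ true) = P(Y ≥ 8 | p = 1/4), with Y ~ Binomial(10, 1/4).
P(Y ≥ 8) = Σ_{j=8}^{10} C(10,j)·(1/4)^j·(3/4)^{10-j} = 109/262144.

109/262144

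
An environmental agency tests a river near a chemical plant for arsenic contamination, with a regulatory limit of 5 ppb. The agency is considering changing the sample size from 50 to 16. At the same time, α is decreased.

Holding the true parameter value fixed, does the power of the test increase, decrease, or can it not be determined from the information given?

It decreases.

A smaller sample increases the standard error, so the sampling distributions under H₀ and Ha overlap more. Lowering α raises the bar for rejection; under Ha, the test now fails to reject on outcomes it previously would have rejected. Both changes push β in the same direction.
Since power = 1 − β and β increases, power decreases.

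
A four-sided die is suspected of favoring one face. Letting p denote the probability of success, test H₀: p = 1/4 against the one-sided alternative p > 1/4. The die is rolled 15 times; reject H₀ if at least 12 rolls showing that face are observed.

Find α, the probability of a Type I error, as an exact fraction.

The Type I error probability is α = P(K ≥ 12) computed under H₀, where K ~ Binomial(15, 1/4).
Summing C(15,j)(1/4)^j(3/4)^{15−j} for j = 12,…,15 gives 3319/268435456.

3319/268435456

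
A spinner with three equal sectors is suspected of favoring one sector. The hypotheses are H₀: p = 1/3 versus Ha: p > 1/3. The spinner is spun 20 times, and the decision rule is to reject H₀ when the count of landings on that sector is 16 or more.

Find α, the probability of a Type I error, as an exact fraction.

The Type I error probability is α = P(Y ≥ 16) computed under H₀, where Y ~ Binomial(20, 1/3).
Adding the binomial terms for j = 16 through 20 with p = 1/3 yields 29147/1162261467.

29147/1162261467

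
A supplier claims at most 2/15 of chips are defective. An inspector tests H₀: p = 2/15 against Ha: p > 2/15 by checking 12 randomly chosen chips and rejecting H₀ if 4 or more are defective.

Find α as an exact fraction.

558522837776/8649755859375

The significance level is the probability, assuming p = 2/15, of seeing 4 or more defectives in 12 draws.
Computing the lower-tail complement: 1 − 8091233021599/8649755859375 = 558522837776/8649755859375.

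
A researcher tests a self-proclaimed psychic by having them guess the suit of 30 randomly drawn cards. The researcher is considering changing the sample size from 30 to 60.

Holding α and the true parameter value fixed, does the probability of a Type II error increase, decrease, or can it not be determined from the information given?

A larger sample reduces the standard error, pulling the sampling distribution under Ha further from the non-rejection region.

It decreases.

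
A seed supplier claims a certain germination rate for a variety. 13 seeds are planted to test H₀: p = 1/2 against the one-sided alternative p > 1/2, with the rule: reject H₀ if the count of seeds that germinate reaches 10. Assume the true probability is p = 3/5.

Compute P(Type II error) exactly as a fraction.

A Type II error is failing to reject when Ha holds: with p = 3/5, β = P(K ≤ 9).
Summing C(13,j)·(3/5)^j·(2/5)^{13-j} for j = 0..9 gives 202983472/244140625.

202983472/244140625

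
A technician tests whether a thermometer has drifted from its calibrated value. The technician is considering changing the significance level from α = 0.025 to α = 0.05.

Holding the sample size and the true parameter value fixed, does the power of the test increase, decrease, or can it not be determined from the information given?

It increases.

Relaxing α lowers the evidence threshold; under Ha, outcomes that previously fell short now trigger rejection.
Since power = 1 − β and β decreases, power increases.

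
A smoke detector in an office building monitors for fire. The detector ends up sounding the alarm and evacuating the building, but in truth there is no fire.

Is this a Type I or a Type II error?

The null hypothesis here is that there is no fire.
'Sounding the alarm and evacuating the building' corresponds to rejecting H₀.
H₀ was rejected but H₀ is true — a Type I error (false positive).

Type I error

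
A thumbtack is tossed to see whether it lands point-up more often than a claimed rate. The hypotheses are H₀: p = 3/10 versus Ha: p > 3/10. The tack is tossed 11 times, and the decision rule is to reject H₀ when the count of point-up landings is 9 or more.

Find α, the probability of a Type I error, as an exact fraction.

11553921/20000000000

α = P(reject H₀ | H₀ true) = P(X ≥ 9 | p = 3/10), with X ~ Binomial(11, 3/10).
Summing C(11,j)(3/10)^j(7/10)^{11−j} for j = 9,…,11 gives 11553921/20000000000.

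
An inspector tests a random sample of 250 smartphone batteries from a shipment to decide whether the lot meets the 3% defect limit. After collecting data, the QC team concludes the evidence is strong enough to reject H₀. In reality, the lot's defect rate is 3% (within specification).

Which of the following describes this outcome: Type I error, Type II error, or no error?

The conventional null hypothesis here is that the lot's defect rate is 3% (within specification).
H₀ was rejected, but H₀ is actually true.
Rejecting a true null hypothesis is a Type I error (false positive).

Type I error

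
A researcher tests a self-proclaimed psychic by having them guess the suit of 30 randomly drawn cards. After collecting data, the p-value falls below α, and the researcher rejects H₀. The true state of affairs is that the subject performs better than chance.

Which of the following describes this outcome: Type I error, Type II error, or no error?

No error — this is a correct decision.

The conventional null hypothesis here is that the subject is guessing at random (p = 1/4).
The test rejected a false H₀ — the decision matches the true state.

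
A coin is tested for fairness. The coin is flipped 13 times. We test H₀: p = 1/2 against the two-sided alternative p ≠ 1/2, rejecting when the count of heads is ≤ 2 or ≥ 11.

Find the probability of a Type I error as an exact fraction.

The significance level is the null-hypothesis probability of the rejection region {≤2} ∪ {≥11}.
The two tails are symmetric, so α = 2·(1 + 13 + 78)/2^13 = 184/8192 = 23/1024.

23/1024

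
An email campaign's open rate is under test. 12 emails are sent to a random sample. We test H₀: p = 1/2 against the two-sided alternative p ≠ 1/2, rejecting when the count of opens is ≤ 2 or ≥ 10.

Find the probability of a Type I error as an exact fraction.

79/2048

α = P(Y ≤ 2 or Y ≥ 10 | p = 1/2), Y ~ Binomial(12, 1/2).
The two tails are symmetric, so α = 2·(1 + 12 + 66)/2^12 = 158/4096 = 79/2048.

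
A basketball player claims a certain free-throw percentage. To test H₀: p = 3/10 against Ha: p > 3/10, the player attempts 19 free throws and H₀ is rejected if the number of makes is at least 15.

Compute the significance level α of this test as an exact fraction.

The Type I error probability is α = P(K ≥ 15) computed under H₀, where K ~ Binomial(19, 3/10).
Summing C(19,j)(3/10)^j(7/10)^{19−j} for j = 15,…,19 gives 7448847648561/500000000000000000.

7448847648561/500000000000000000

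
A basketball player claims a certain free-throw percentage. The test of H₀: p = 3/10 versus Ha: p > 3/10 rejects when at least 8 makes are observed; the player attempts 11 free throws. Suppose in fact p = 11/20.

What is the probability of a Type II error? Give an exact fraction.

828290341647/1024000000000

β = P(fail to reject H₀ | Ha true) = P(K ≤ 7 | p = 11/20), K ~ Binomial(11, 11/20).
Summing C(11,j)·(11/20)^j·(9/20)^{11-j} for j = 0..7 gives 828290341647/1024000000000.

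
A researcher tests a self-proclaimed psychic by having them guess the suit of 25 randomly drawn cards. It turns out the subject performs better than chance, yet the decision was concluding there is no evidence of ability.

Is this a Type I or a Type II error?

The null hypothesis here is that the subject is guessing at random (p = 1/4).
'Concluding there is no evidence of ability' corresponds to failing to reject H₀.
H₀ was not rejected but H₀ is false — a Type II error (false negative).

Type II error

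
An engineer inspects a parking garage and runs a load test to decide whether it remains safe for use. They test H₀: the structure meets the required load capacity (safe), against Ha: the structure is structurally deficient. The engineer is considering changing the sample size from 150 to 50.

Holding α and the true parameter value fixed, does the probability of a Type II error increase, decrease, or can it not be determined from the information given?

It increases.

Reducing n widens both sampling distributions, so the test has less ability to distinguish Ha from H₀.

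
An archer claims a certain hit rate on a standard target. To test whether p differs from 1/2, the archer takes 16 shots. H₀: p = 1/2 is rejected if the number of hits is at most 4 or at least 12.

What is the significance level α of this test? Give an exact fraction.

The significance level is the null-hypothesis probability of the rejection region {≤4} ∪ {≥12}.
Each tail has probability (1 + 16 + 120 + 560 + 1820)/65536; doubling gives α = 5034/65536 = 2517/32768.

2517/32768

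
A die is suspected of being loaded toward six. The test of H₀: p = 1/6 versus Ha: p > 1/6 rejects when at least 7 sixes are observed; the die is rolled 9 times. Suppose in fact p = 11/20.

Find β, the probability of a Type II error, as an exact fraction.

Under the alternative p = 11/20, Y ~ Binomial(9, 11/20); β is the probability the test does not reject, P(Y < 7).
Summing C(9,j)·(11/20)^j·(9/20)^{9-j} for j = 0..6 gives 54431799039/64000000000.

54431799039/64000000000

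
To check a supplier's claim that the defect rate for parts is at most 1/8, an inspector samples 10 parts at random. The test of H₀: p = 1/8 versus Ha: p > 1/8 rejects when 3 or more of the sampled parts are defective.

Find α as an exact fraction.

32078615/268435456

α = P(reject H₀ | H₀ true) = P(X ≥ 3 | p = 1/8), X ~ Binomial(10, 1/8).
Via the complement, α = 1 − Σ_{j=0}^{2} C(10,j)(1/8)^j(7/8)^{10-j} = 32078615/268435456.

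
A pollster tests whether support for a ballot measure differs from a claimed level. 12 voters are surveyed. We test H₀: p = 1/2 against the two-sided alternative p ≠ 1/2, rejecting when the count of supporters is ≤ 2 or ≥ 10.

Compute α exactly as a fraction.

The significance level is the null-hypothesis probability of the rejection region {≤2} ∪ {≥10}.
The two tails are symmetric, so α = 2·(1 + 12 + 66)/2^12 = 158/4096 = 79/2048.

79/2048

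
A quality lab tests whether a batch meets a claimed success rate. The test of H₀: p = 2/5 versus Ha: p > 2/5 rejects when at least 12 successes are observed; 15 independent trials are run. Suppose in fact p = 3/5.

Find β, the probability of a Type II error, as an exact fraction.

β = P(fail to reject H₀ | Ha true) = P(S ≤ 11 | p = 3/5), S ~ Binomial(15, 3/5).
Equivalently, β = 1 − P(S ≥ 12) = 27755679248/30517578125.

27755679248/30517578125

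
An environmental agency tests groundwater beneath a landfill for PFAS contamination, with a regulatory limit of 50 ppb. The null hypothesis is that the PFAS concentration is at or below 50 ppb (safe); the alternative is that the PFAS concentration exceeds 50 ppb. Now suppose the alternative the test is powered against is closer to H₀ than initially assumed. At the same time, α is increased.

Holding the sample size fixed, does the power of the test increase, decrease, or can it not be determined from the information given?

The first change alone would make β increase; the second alone would make β decrease. Which effect dominates depends on the magnitudes, which are not given.
Since power = 1 − β, the effect on power is likewise indeterminate.

Cannot be determined from the information given.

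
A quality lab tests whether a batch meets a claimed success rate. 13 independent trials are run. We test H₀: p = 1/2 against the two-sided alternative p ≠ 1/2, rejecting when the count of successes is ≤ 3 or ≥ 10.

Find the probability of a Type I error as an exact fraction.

The significance level is the null-hypothesis probability of the rejection region {≤3} ∪ {≥10}.
By symmetry, α = 2·P(Y ≤ 3) = 2·(1 + 13 + 78 + 286)/8192 = 756/8192 = 189/2048.

189/2048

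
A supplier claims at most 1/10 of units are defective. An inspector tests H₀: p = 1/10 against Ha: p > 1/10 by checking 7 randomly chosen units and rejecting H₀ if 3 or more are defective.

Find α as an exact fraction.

51383/2000000

The significance level is the probability, assuming p = 1/10, of seeing 3 or more defectives in 7 draws.
α = 1 − P(X ≤ 2) = 1 − 1948617/2000000 = 51383/2000000.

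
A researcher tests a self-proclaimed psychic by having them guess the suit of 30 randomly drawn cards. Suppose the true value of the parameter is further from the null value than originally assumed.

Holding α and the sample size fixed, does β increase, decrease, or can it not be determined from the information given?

A larger true effect moves the Ha sampling distribution further from the H₀ critical value, making rejection more likely when Ha is true.

It decreases.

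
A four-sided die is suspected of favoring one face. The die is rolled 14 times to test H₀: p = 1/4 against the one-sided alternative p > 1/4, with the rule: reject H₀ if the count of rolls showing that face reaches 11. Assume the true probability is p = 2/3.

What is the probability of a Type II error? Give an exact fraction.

3533689/4782969

Under the alternative p = 2/3, Y ~ Binomial(14, 2/3); β is the probability the test does not reject, P(Y < 11).
Equivalently, β = 1 − P(Y ≥ 11) = 3533689/4782969.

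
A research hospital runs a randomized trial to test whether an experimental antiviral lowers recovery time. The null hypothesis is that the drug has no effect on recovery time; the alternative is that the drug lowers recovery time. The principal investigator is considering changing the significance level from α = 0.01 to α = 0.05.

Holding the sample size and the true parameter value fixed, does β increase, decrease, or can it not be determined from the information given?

Relaxing α lowers the evidence threshold; under Ha, outcomes that previously fell short now trigger rejection.

It decreases.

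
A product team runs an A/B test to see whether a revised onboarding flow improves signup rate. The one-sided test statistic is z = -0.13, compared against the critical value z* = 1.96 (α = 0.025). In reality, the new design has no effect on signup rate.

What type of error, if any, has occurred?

No error — this is a correct decision.

The conventional null hypothesis is that the new design has no effect on signup rate.
Since z = -0.13 ≤ z* = 1.96, H₀ is not rejected.
H₀ is true (actually the new design has no effect on signup rate).
The decision matches the true state — no error.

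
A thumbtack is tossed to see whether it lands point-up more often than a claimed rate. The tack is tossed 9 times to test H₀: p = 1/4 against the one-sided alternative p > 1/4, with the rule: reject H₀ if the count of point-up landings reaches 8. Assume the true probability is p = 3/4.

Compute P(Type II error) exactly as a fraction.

β = P(fail to reject H₀ | Ha true) = P(S ≤ 7 | p = 3/4), S ~ Binomial(9, 3/4).
Equivalently, β = 1 − P(S ≥ 8) = 45853/65536.

45853/65536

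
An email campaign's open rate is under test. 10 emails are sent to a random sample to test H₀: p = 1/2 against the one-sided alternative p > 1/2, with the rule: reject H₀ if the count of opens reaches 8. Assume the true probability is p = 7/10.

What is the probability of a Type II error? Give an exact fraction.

771521517/1250000000

A Type II error is failing to reject when Ha holds: with p = 7/10, β = P(X ≤ 7).
Adding the binomial probabilities P(X=0)+…+P(X=7) at p = 7/10 gives 771521517/1250000000.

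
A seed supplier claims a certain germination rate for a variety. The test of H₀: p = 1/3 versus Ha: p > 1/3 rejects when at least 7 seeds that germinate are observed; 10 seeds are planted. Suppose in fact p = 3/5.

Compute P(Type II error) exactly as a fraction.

6032416/9765625

β = P(fail to reject H₀ | Ha true) = P(K ≤ 6 | p = 3/5), K ~ Binomial(10, 3/5).
Summing C(10,j)·(3/5)^j·(2/5)^{10-j} for j = 0..6 gives 6032416/9765625.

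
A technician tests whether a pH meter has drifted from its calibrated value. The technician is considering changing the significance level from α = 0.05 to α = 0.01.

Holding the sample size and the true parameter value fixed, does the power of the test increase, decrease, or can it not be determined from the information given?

It decreases.

Lowering α raises the bar for rejection; under Ha, the test now fails to reject on outcomes it previously would have rejected.
Since power = 1 − β and β increases, power decreases.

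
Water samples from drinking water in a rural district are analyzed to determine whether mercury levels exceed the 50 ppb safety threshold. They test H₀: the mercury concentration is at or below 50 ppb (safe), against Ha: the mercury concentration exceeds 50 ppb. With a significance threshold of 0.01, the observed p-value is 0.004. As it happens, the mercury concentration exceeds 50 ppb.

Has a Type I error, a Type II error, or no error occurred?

Since p = 0.004 < α = 0.01, H₀ is rejected.
H₀ is false (actually the mercury concentration exceeds 50 ppb).
The decision matches the true state — no error.

No error (correct decision).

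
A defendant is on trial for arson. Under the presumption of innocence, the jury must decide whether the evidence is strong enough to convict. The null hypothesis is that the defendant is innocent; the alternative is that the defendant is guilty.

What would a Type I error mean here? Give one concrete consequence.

A Type I error would mean concluding that the defendant is guilty when in fact the defendant is innocent. Consequence: an innocent person is convicted and punished.

A Type I error is rejecting H₀ when H₀ is true.
Here that means convicting the defendant when actually the defendant is innocent.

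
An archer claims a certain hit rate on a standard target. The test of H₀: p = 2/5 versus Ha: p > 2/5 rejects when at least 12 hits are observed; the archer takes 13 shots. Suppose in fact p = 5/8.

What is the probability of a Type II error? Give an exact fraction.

β = P(fail to reject H₀ | Ha true) = P(K ≤ 11 | p = 5/8), K ~ Binomial(13, 5/8).
Adding the binomial probabilities P(K=0)+…+P(K=11) at p = 5/8 gives 134753406597/137438953472.

134753406597/137438953472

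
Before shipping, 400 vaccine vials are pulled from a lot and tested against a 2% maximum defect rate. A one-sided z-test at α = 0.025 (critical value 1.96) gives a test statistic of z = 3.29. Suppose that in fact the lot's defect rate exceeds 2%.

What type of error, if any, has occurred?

The conventional null hypothesis is that the lot's defect rate is 2% (within specification).
Since z = 3.29 > z* = 1.96, H₀ is rejected.
H₀ is false (actually the lot's defect rate exceeds 2%).
The decision matches the true state — no error.

Neither — the decision is correct.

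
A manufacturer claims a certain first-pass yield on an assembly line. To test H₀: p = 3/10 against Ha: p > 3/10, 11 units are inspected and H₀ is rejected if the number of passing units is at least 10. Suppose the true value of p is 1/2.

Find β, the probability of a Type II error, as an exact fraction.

509/512

β = P(fail to reject H₀ | Ha true) = P(Y ≤ 9 | p = 1/2), Y ~ Binomial(11, 1/2).
Summing C(11,j)·(1/2)^j·(1/2)^{11-j} for j = 0..9 gives 509/512.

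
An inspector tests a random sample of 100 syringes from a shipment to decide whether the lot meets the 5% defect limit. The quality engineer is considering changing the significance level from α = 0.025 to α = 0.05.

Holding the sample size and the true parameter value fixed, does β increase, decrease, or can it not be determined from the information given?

Relaxing α lowers the evidence threshold; under Ha, outcomes that previously fell short now trigger rejection.

It decreases.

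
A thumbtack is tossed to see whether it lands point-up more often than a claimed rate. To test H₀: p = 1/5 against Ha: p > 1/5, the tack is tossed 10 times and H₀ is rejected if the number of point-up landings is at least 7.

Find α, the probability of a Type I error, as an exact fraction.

α = P(reject H₀ | H₀ true) = P(Y ≥ 7 | p = 1/5), with Y ~ Binomial(10, 1/5).
P(Y ≥ 7) = Σ_{j=7}^{10} C(10,j)·(1/5)^j·(4/5)^{10-j} = 8441/9765625.

8441/9765625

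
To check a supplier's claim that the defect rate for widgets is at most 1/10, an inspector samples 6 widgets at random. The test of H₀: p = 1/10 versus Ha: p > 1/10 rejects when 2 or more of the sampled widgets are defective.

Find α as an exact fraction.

22853/200000

The significance level is the probability, assuming p = 1/10, of seeing 2 or more defectives in 6 draws.
Computing the lower-tail complement: 1 − 177147/200000 = 22853/200000.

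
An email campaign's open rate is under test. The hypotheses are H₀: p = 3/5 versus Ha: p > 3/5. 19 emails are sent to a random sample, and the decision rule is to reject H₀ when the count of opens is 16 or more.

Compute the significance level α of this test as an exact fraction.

Under H₀, Y ~ Binomial(19, 3/5), and α = P(Y ≥ 16).
Summing C(19,j)(3/5)^j(2/5)^{19−j} for j = 16,…,19 gives 437914292733/19073486328125.

437914292733/19073486328125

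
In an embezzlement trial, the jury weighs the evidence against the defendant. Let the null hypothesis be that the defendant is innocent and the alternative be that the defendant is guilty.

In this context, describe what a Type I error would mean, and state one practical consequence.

A Type I error is rejecting H₀ when H₀ is true.
Here that means convicting the defendant when actually the defendant is innocent.

A Type I error would mean concluding that the defendant is guilty when in fact the defendant is innocent. Consequence: an innocent person is convicted and punished.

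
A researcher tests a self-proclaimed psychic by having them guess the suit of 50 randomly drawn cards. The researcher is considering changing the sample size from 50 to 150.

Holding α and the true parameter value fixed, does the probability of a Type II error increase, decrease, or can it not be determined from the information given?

It decreases.

More data shrinks sampling variability; the test statistic under Ha concentrates further from the null value, making rejection more likely.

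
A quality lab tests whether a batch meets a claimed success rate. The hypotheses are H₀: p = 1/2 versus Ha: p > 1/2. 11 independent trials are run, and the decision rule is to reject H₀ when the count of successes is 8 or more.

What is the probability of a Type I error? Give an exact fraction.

The Type I error probability is α = P(Y ≥ 8) computed under H₀, where Y ~ Binomial(11, 1/2).
Summing the upper tail: (165 + 55 + 11 + 1) / 2^11 = 232/2048 = 29/256.

29/256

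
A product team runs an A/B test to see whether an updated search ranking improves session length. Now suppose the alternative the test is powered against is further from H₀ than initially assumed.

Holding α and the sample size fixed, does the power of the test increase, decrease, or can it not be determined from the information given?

It increases.

A bigger departure from H₀ is easier for the test to detect, so it fails to reject less often.
Since power = 1 − β and β decreases, power increases.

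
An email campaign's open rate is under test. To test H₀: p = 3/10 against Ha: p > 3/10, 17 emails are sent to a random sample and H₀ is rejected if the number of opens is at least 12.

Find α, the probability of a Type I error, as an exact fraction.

32798897961633/50000000000000000

α = P(reject H₀ | H₀ true) = P(S ≥ 12 | p = 3/10), with S ~ Binomial(17, 3/10).
Summing C(17,j)(3/10)^j(7/10)^{17−j} for j = 12,…,17 gives 32798897961633/50000000000000000.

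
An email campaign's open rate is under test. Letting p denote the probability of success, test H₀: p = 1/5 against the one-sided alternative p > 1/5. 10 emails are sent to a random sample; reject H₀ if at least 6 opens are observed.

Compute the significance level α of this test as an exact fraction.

Under H₀, S ~ Binomial(10, 1/5), and α = P(S ≥ 6).
Summing C(10,j)(1/5)^j(4/5)^{10−j} for j = 6,…,10 gives 62201/9765625.

62201/9765625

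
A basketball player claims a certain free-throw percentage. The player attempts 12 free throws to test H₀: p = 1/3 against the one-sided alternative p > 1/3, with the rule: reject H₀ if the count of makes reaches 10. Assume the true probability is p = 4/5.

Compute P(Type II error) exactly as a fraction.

21565149/48828125

Under the alternative p = 4/5, Y ~ Binomial(12, 4/5); β is the probability the test does not reject, P(Y < 10).
Adding the binomial probabilities P(Y=0)+…+P(Y=9) at p = 4/5 gives 21565149/48828125.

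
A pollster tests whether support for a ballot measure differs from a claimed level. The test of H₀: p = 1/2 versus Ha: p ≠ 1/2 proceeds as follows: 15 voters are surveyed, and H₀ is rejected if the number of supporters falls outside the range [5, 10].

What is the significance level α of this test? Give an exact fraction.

The significance level is the null-hypothesis probability of the rejection region {≤4} ∪ {≥11}.
The two tails are symmetric, so α = 2·(1 + 15 + 105 + 455 + 1365)/2^15 = 3882/32768 = 1941/16384.

1941/16384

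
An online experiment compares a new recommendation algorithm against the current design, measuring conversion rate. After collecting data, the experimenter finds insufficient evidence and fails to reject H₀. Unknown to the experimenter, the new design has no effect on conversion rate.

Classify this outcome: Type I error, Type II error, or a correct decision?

No error — this is a correct decision.

The conventional null hypothesis here is that the new design has no effect on conversion rate.
The test retained a true H₀ — the decision matches the true state.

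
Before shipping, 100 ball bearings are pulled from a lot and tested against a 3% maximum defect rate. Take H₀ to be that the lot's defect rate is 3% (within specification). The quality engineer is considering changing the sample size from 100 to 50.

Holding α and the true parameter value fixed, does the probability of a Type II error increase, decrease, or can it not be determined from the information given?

It increases.

A smaller sample increases the standard error, so the sampling distributions under H₀ and Ha overlap more.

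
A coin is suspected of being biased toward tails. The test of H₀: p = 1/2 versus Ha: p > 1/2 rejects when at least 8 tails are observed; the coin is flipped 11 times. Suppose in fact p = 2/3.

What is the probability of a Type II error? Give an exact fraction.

31145/59049

A Type II error is failing to reject when Ha holds: with p = 2/3, β = P(Y ≤ 7).
Equivalently, β = 1 − P(Y ≥ 8) = 31145/59049.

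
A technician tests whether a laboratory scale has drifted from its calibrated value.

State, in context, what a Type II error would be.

With the conventional null hypothesis that the instrument is correctly calibrated:
A Type II error is failing to reject H₀ when H₀ is false.
Here that means leaving the instrument in service when actually the instrument has drifted out of calibration.

A Type II error would mean concluding that the instrument is correctly calibrated (or at least failing to establish that the instrument has drifted out of calibration) when in fact the instrument has drifted out of calibration.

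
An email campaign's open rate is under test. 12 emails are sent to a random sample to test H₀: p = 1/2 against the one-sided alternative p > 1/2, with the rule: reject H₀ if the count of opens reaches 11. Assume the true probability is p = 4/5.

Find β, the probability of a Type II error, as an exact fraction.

177031761/244140625

A Type II error is failing to reject when Ha holds: with p = 4/5, β = P(K ≤ 10).
Summing C(12,j)·(4/5)^j·(1/5)^{12-j} for j = 0..10 gives 177031761/244140625.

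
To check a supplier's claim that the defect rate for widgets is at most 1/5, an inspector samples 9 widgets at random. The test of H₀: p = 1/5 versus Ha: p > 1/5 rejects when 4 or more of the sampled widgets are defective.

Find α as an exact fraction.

Under H₀, Y ~ Binomial(9, 1/5); the Type I error rate is P(Y ≥ 4).
α = 1 − P(Y ≤ 3) = 1 − 1785856/1953125 = 167269/1953125.

167269/1953125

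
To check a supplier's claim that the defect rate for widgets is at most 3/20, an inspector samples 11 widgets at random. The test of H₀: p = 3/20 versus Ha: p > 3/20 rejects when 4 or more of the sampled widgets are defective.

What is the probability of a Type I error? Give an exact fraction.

355557667797/5120000000000

The significance level is the probability, assuming p = 3/20, of seeing 4 or more defectives in 11 draws.
α = 1 − P(Y ≤ 3) = 1 − 4764442332203/5120000000000 = 355557667797/5120000000000.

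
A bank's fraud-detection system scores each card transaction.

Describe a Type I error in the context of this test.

A Type I error would mean concluding that the transaction is fraudulent when in fact the transaction is legitimate.

With the conventional null hypothesis that the transaction is legitimate:
A Type I error is rejecting H₀ when H₀ is true.
Here that means blocking the transaction and freezing the card when actually the transaction is legitimate.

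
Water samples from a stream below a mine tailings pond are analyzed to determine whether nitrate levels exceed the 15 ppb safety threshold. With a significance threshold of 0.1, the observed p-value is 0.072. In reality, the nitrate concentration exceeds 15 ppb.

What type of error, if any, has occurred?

The conventional null hypothesis is that the nitrate concentration is at or below 15 ppb (safe).
Since p = 0.072 < α = 0.1, H₀ is rejected.
H₀ is false (actually the nitrate concentration exceeds 15 ppb).
The decision matches the true state — no error.

Neither — the decision is correct.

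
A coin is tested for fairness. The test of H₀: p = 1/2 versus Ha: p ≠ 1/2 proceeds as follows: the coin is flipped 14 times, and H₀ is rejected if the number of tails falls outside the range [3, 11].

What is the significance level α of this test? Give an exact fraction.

53/4096

α = P(S ≤ 2 or S ≥ 12 | p = 1/2), S ~ Binomial(14, 1/2).
Each tail has probability (1 + 14 + 91)/16384; doubling gives α = 212/16384 = 53/4096.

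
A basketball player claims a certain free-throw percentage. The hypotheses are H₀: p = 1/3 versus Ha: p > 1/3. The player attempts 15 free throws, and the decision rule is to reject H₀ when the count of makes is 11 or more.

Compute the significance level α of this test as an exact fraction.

25931/14348907

The Type I error probability is α = P(Y ≥ 11) computed under H₀, where Y ~ Binomial(15, 1/3).
Summing C(15,j)(1/3)^j(2/3)^{15−j} for j = 11,…,15 gives 25931/14348907.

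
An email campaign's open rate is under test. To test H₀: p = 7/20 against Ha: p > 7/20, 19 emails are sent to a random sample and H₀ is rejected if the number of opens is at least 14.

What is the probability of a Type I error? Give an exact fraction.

441451161257878012297/655360000000000000000000

The Type I error probability is α = P(S ≥ 14) computed under H₀, where S ~ Binomial(19, 7/20).
Summing C(19,j)(7/20)^j(13/20)^{19−j} for j = 14,…,19 gives 441451161257878012297/655360000000000000000000.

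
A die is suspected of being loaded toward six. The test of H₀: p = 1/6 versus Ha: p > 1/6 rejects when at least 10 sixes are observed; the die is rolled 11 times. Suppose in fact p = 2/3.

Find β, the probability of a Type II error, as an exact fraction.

163835/177147

β = P(fail to reject H₀ | Ha true) = P(X ≤ 9 | p = 2/3), X ~ Binomial(11, 2/3).
Summing C(11,j)·(2/3)^j·(1/3)^{11-j} for j = 0..9 gives 163835/177147.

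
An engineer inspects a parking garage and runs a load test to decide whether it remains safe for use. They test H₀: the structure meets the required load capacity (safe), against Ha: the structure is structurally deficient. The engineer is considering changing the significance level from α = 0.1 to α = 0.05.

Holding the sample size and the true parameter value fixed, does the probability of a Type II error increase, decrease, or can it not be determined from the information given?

It increases.

Lowering α raises the bar for rejection; under Ha, the test now fails to reject on outcomes it previously would have rejected.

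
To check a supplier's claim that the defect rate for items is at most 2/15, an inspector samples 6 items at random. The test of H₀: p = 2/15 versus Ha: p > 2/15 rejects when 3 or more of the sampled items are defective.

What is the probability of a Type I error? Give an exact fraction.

The significance level is the probability, assuming p = 2/15, of seeing 3 or more defectives in 6 draws.
Computing the lower-tail complement: 1 − 2199197/2278125 = 78928/2278125.

78928/2278125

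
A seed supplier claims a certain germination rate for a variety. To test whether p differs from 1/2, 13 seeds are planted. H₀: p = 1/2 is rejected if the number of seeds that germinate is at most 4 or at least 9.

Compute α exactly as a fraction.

1093/4096

Under H₀, Y ~ Binomial(13, 1/2); α is the probability of landing in either tail, P(Y ≤ 4) + P(Y ≥ 9).
The two tails are symmetric, so α = 2·(1 + 13 + 78 + 286 + 715)/2^13 = 2186/8192 = 1093/4096.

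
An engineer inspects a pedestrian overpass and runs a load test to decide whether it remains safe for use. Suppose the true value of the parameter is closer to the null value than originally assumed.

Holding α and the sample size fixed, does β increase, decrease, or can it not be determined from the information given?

It increases.

A smaller departure from H₀ means the test statistic under Ha is distributed closer to where it would be under H₀; rejection becomes less likely.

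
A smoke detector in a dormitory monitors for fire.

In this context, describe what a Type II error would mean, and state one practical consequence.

A Type II error would mean concluding that there is no fire (or at least failing to establish that there is a fire) when in fact there is a fire. Consequence: a real fire goes undetected.

With the conventional null hypothesis that there is no fire:
A Type II error is failing to reject H₀ when H₀ is false.
Here that means remaining silent when actually there is a fire.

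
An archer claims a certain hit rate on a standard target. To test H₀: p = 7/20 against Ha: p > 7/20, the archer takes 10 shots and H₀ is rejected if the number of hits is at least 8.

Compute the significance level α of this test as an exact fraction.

α = P(reject H₀ | H₀ true) = P(K ≥ 8 | p = 7/20), with K ~ Binomial(10, 7/20).
P(K ≥ 8) = Σ_{j=8}^{10} C(10,j)·(7/20)^j·(13/20)^{10-j} = 12342438941/2560000000000.

12342438941/2560000000000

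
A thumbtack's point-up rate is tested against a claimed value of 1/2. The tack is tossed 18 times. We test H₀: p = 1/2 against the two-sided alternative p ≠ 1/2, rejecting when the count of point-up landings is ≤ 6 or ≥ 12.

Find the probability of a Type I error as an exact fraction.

7795/32768

α = P(S ≤ 6 or S ≥ 12 | p = 1/2), S ~ Binomial(18, 1/2).
The two tails are symmetric, so α = 2·(1 + 18 + 153 + 816 + 3060 + 8568 + 18564)/2^18 = 62360/262144 = 7795/32768.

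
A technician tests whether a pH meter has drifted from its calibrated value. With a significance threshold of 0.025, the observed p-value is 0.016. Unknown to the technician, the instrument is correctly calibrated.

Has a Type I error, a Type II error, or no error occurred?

The conventional null hypothesis is that the instrument is correctly calibrated.
Since p = 0.016 < α = 0.025, H₀ is rejected.
H₀ is true (actually the instrument is correctly calibrated).
Rejecting a true H₀ is a Type I error.

Type I error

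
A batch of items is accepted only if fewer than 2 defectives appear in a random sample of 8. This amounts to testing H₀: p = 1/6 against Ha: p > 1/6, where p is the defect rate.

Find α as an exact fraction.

Under H₀, Y ~ Binomial(8, 1/6); the Type I error rate is P(Y ≥ 2).
α = 1 − P(Y ≤ 1) = 1 − 1015625/1679616 = 663991/1679616.

663991/1679616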